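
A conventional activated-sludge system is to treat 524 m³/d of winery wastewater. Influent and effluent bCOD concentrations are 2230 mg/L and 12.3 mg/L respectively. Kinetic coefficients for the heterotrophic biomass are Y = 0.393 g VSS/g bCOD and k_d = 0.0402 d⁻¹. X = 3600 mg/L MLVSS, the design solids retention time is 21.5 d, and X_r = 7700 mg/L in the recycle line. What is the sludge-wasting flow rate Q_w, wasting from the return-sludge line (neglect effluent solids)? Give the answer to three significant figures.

Steady-state biomass mass balance: V·X·(1 + k_d·θ_c) = Y·Q·(S₀ − S)·θ_c, so V = 0.393 × 524 × (2230 − 12.3) × 21.5 / [3600 × (1 + 0.0402 × 21.5)] = 9.82×10^6 / 6711 = 1463 m³.
Wasting from the return line (neglecting effluent solids): Q_w = V·X / (θ_c·X_r) = 1463 × 3600 / (21.5 × 7700) = 31.81 m³/d.

Q_w ≈ 31.8 m³/d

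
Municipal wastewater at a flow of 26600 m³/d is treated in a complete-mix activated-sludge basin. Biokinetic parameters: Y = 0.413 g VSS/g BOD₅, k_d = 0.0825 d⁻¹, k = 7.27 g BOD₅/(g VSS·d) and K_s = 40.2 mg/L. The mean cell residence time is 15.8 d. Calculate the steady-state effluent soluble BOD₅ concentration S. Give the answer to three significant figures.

From the Monod/SRT balance for a CMAS, S = K_s·(1+k_d θ_c)/[θ_c·(Y k − k_d) − 1] = 40.2 × (1 + 0.0825 × 15.8) / [15.8 × (0.413 × 7.27 − 0.0825) − 1] = 92.60 / 45.14 = 2.052 mg/L.

S ≈ 2.05 mg/L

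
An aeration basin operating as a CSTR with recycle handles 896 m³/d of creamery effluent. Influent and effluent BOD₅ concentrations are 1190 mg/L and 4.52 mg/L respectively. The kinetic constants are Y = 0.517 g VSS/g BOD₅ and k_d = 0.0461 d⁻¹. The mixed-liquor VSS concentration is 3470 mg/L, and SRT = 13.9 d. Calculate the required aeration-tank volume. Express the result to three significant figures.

V ≈ 1340 m³

Steady-state biomass mass balance: V·X·(1 + k_d·θ_c) = Y·Q·(S₀ − S)·θ_c, so V = 0.517 × 896 × (1190 − 4.52) × 13.9 / [3470 × (1 + 0.0461 × 13.9)] = 7.63×10^6 / 5694 = 1341 m³.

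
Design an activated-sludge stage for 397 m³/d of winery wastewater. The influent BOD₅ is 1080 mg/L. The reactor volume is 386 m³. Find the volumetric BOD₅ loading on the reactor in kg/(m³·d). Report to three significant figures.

L_v ≈ 1.11 kg BOD₅/(m³·d)

L_v = Q S₀ / V = 397 × 1080 × 10⁻³ / 386.0 = 1.111 kg/(m³·d).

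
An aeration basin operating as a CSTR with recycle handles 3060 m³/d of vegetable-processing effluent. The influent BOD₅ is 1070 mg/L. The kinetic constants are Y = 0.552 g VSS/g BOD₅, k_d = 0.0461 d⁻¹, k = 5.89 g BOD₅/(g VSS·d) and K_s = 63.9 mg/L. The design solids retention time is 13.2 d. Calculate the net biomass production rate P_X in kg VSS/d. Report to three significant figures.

From the Monod/SRT balance for a CMAS, S = K_s·(1+k_d θ_c)/[θ_c·(Y k − k_d) − 1] = 63.9 × (1 + 0.0461 × 13.2) / [13.2 × (0.552 × 5.89 − 0.0461) − 1] = 102.8 / 41.31 = 2.488 mg/L.
Y_obs = Y / (1 + k_d θ_c) = 0.552 / (1 + 0.0461 × 13.2) = 0.552 / 1.609 = 0.3432.
ΔS = 1070 − 2.49 = 1068 mg/L, so the substrate removal rate is 3060 × 1068/1000 = 3267 kg BOD₅/d.
So the net sludge growth is P_X = 0.3432 × 3267 = 1121 kg VSS/d.

P_X ≈ 1120 kg VSS/d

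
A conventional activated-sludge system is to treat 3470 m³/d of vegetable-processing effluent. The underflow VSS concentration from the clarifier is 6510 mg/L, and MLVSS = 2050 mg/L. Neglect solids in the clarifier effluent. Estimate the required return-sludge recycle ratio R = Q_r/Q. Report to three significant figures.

R ≈ 0.460

Mass balance around the secondary clarifier (neglecting effluent solids): R = X / (X_r − X) = 2050 / (6510 − 2050) = 0.4596.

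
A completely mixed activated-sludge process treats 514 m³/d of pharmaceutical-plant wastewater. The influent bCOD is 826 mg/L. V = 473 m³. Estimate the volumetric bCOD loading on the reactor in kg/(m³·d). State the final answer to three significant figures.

L_v = Q S₀ / V = 514 × 826 × 10⁻³ / 473.0 = 0.8976 kg/(m³·d).

L_v ≈ 0.898 kg bCOD/(m³·d)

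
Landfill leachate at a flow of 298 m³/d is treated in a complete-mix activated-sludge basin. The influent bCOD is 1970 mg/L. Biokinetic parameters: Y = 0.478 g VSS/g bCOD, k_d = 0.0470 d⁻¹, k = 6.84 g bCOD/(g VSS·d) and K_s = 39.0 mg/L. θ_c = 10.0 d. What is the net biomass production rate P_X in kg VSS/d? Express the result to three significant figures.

From the Monod/SRT balance for a CMAS, S = K_s·(1+k_d θ_c)/[θ_c·(Y k − k_d) − 1] = 39.0 × (1 + 0.0470 × 10.0) / [10.0 × (0.478 × 6.84 − 0.0470) − 1] = 57.33 / 31.23 = 1.836 mg/L.
Correct the yield for decay: Y_obs = Y/(1 + k_d θ_c) = 0.478 / (1 + 0.0470 × 10.0) = 0.478 / 1.470 = 0.3252.
Q·(S₀ − S) = 298 × (1970 − 1.84) × 10⁻³ = 586.5 kg/d removed.
Net biomass production P_X = Y_obs × Q·(S₀ − S) = 0.3252 × 586.5 = 190.7 kg VSS/d.

P_X ≈ 191 kg VSS/d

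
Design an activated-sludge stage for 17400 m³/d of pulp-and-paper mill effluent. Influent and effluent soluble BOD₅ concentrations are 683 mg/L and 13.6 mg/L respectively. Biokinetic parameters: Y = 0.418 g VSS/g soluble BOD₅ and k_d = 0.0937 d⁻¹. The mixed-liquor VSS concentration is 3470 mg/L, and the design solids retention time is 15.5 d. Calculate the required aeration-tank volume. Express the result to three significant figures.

From the SRT design equation V = Y Q (S₀−S) θ_c / [X (1 + k_d θ_c)] = 0.418 × 17400 × (683 − 13.6) × 15.5 / [3470 × (1 + 0.0937 × 15.5)] = 7.55×10^7 / 8510 = 8868 m³.

V ≈ 8870 m³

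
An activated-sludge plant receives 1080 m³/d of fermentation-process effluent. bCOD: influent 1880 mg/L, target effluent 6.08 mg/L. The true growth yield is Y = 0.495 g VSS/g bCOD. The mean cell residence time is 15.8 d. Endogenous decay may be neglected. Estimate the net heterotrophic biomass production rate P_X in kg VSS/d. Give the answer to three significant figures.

P_X ≈ 1000 kg VSS/d

No decay correction is needed, so Y_obs = Y = 0.495.
Mass of bCOD removed per day: Q(S₀ − S) = 1080 × 1874 g/m³ = 2024 kg/d.
Biomass produced: P_X = Y_obs·Q·ΔS = 0.4950 × 2024 ≈ 1002 kg VSS/d.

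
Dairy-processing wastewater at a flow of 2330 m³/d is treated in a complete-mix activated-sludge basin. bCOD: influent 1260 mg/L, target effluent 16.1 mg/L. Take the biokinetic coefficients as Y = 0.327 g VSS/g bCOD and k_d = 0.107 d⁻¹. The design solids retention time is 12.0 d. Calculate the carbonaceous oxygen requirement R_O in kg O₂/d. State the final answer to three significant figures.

Y_obs = Y / (1 + k_d θ_c) = 0.327 / (1 + 0.107 × 12.0) = 0.327 / 2.284 = 0.1432.
Mass of bCOD removed per day: Q(S₀ − S) = 2330 × 1244 g/m³ = 2898 kg/d.
Biomass synthesised: P_X = Y_obs × 2898 = 414.9 kg VSS/d.
R_O = Q·ΔS − 1.42 P_X = 2898 − 589.2 = 2309 kg O₂/d.

R_O ≈ 2310 kg O₂/d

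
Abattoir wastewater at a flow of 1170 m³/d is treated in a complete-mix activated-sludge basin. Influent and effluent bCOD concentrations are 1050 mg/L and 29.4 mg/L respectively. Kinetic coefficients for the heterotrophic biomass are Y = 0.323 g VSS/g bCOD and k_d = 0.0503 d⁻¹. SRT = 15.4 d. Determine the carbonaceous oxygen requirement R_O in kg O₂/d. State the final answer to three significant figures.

R_O ≈ 885 kg O₂/d

The observed yield is Y_obs = Y/(1 + k_d·θ_c) = 0.323 / (1 + 0.0503 × 15.4) = 0.323 / 1.775 = 0.1820 g VSS per g bCOD removed.
Mass of bCOD removed per day: Q(S₀ − S) = 1170 × 1021 g/m³ = 1194 kg/d.
P_X = Y_obs·Q·(S₀ − S) = 0.1820 × 1194 = 217.3 kg VSS/d.
R_O = Q·ΔS − 1.42 P_X = 1194 − 308.6 = 885.5 kg O₂/d.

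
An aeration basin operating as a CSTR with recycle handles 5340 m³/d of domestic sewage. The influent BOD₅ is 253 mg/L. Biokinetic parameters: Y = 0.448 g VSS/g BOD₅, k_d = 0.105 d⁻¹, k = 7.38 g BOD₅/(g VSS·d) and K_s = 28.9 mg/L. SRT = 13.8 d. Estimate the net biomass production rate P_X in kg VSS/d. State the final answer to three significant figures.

P_X ≈ 246 kg VSS/d

Effluent substrate depends only on kinetics and SRT: S = K_s(1 + k_d θ_c) / [θ_c(Yk − k_d) − 1] = 28.9 × (1 + 0.105 × 13.8) / [13.8 × (0.448 × 7.38 − 0.105) − 1] = 70.78 / 43.18 = 1.639 mg/L.
Y_obs = Y / (1 + k_d θ_c) = 0.448 / (1 + 0.105 × 13.8) = 0.448 / 2.449 = 0.1829.
Mass of BOD₅ removed per day: Q(S₀ − S) = 5340 × 251.4 g/m³ = 1342 kg/d.
Net biomass production P_X = Y_obs × Q·(S₀ − S) = 0.1829 × 1342 = 245.5 kg VSS/d.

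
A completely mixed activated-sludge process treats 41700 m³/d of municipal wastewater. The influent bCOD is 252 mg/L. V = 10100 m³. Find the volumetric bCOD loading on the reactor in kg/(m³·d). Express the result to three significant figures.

L_v = Q S₀ / V = 41700 × 252 × 10⁻³ / 10100 = 1.040 kg/(m³·d).

L_v ≈ 1.04 kg bCOD/(m³·d)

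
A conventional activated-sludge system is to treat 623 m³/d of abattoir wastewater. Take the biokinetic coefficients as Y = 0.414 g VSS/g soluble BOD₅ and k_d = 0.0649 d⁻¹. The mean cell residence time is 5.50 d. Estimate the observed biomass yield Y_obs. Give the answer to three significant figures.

Y_obs ≈ 0.305 g VSS/g soluble BOD₅

Correct the yield for decay: Y_obs = Y/(1 + k_d θ_c) = 0.414 / (1 + 0.0649 × 5.50) = 0.414 / 1.357 = 0.3051.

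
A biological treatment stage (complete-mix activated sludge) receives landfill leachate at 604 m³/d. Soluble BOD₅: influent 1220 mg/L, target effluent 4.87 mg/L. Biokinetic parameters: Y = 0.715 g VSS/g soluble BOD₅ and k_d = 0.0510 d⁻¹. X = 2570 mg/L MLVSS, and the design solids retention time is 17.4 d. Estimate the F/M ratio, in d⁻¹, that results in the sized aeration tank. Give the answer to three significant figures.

F/M ≈ 0.152 d⁻¹

From the SRT design equation V = Y Q (S₀−S) θ_c / [X (1 + k_d θ_c)] = 0.715 × 604 × (1220 − 4.87) × 17.4 / [2570 × (1 + 0.0510 × 17.4)] = 9.13×10^6 / 4851 = 1882 m³.
F/M = Q·S₀ / (V·X) = 604 × 1220 / (1882 × 2570) = 0.1523 g soluble BOD₅·(g VSS·d)⁻¹.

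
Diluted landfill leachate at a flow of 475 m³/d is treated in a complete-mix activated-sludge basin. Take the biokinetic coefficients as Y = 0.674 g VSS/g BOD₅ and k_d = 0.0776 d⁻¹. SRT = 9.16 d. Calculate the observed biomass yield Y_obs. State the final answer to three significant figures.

The observed yield is Y_obs = Y/(1 + k_d·θ_c) = 0.674 / (1 + 0.0776 × 9.16) = 0.674 / 1.711 = 0.3940 g VSS per g BOD₅ removed.

Y_obs ≈ 0.394 g VSS/g BOD₅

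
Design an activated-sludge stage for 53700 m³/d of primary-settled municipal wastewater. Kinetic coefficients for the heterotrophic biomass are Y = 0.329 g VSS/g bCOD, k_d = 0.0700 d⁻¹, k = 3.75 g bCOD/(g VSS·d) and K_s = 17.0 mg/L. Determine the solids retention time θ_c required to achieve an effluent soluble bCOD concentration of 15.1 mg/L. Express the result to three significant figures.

Specific growth rate at S = 15.1 mg/L: μ = YkS/(K_s+S) = 0.329·3.75·15.1/(17.0+15.1) = 0.5804 d⁻¹.
1/θ_c = 0.5804 − 0.0700 = 0.5104 d⁻¹, so θ_c = 1.959 d.

θ_c ≈ 1.96 d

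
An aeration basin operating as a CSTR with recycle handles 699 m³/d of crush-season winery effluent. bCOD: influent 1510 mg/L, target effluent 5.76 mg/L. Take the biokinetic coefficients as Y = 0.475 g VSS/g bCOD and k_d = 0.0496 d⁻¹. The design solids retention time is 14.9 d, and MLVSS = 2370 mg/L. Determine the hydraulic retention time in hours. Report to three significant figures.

Steady-state biomass mass balance: V·X·(1 + k_d·θ_c) = Y·Q·(S₀ − S)·θ_c, so V = 0.475 × 699 × (1510 − 5.76) × 14.9 / [2370 × (1 + 0.0496 × 14.9)] = 7.44×10^6 / 4122 = 1806 m³.
HRT = V/Q = 1806 m³ / 699 m³·d⁻¹ = 2.583 d × 24 = 61.99 h.

τ ≈ 62.0 h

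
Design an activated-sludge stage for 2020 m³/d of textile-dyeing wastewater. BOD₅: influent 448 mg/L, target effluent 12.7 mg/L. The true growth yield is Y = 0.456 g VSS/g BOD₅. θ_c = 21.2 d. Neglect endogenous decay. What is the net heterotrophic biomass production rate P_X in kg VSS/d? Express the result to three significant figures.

With endogenous decay neglected, the observed yield equals the true yield: Y_obs = Y = 0.456 g VSS/g BOD₅.
ΔS = 448 − 12.7 = 435.3 mg/L, so the substrate removal rate is 2020 × 435.3/1000 = 879.3 kg BOD₅/d.
So the net sludge growth is P_X = 0.4560 × 879.3 = 401.0 kg VSS/d.

P_X ≈ 401 kg VSS/d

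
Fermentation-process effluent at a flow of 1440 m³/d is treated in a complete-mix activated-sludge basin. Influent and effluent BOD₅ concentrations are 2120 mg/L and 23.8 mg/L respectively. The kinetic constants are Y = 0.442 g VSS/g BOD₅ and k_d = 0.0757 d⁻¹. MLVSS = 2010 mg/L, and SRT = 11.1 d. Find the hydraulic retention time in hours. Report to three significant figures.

τ ≈ 66.7 h

From the SRT design equation V = Y Q (S₀−S) θ_c / [X (1 + k_d θ_c)] = 0.442 × 1440 × (2120 − 23.8) × 11.1 / [2010 × (1 + 0.0757 × 11.1)] = 1.48×10^7 / 3699 = 4004 m³.
HRT = V/Q = 4004 m³ / 1440 m³·d⁻¹ = 2.780 d × 24 = 66.73 h.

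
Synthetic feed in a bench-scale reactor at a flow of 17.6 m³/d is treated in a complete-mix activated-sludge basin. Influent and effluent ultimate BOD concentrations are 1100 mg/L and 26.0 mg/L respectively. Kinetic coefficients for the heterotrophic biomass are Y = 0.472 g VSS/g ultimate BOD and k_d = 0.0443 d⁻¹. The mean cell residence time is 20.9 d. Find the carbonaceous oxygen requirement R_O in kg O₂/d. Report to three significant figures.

Y_obs = Y / (1 + k_d θ_c) = 0.472 / (1 + 0.0443 × 20.9) = 0.472 / 1.926 = 0.2451.
Q·(S₀ − S) = 17.6 × (1100 − 26.0) × 10⁻³ = 18.90 kg/d removed.
P_X = Y_obs·Q·(S₀ − S) = 0.2451 × 18.90 = 4.633 kg VSS/d.
Carbonaceous O₂ demand = substrate oxidised − cell-mass equivalent = 18.90 − 1.42 × 4.633 = 12.32 kg O₂/d.

R_O ≈ 12.3 kg O₂/d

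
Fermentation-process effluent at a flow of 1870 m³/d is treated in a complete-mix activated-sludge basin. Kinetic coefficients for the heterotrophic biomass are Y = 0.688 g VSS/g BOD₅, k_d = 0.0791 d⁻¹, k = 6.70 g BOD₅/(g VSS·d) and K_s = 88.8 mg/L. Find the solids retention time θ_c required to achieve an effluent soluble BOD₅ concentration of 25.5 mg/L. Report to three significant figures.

θ_c ≈ 1.05 d

At the target effluent, Y k S/(K_s+S) = 0.688×6.70×25.5/114.3 = 1.028 d⁻¹.
Then 1/θ_c = μ − k_d = 1.028 − 0.0791 = 0.9493 d⁻¹, giving θ_c = 1.053 d.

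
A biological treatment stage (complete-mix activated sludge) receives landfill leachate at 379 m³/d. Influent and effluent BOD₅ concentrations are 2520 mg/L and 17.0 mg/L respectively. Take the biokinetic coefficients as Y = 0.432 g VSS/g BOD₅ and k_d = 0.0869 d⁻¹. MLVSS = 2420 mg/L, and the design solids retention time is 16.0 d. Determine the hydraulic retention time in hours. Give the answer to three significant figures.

τ ≈ 71.8 h

Steady-state biomass mass balance: V·X·(1 + k_d·θ_c) = Y·Q·(S₀ − S)·θ_c, so V = 0.432 × 379 × (2520 − 17.0) × 16.0 / [2420 × (1 + 0.0869 × 16.0)] = 6.56×10^6 / 5785 = 1133 m³.
HRT = V/Q = 1133 m³ / 379 m³·d⁻¹ = 2.991 d × 24 = 71.78 h.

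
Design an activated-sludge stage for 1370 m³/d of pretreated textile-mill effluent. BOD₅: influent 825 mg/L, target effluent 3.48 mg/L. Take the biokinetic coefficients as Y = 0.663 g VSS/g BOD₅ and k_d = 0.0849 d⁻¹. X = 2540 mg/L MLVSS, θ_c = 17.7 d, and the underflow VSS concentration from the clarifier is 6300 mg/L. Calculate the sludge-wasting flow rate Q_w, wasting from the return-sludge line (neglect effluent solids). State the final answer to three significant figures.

Q_w ≈ 47.3 m³/d

From the SRT design equation V = Y Q (S₀−S) θ_c / [X (1 + k_d θ_c)] = 0.663 × 1370 × (825 − 3.48) × 17.7 / [2540 × (1 + 0.0849 × 17.7)] = 1.32×10^7 / 6357 = 2078 m³.
Wasting from the return line (neglecting effluent solids): Q_w = V·X / (θ_c·X_r) = 2078 × 2540 / (17.7 × 6300) = 47.33 m³/d.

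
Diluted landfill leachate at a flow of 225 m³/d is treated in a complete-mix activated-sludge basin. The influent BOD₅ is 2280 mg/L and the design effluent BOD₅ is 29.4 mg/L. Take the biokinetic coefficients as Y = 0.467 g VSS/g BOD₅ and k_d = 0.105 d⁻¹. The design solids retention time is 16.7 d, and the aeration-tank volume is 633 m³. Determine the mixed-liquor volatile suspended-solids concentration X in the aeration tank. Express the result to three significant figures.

Solving the biomass balance for X: X = Y Q (S₀−S) θ_c / [V (1+k_d θ_c)] = 0.467 × 225 × (2280 − 29.4) × 16.7 / [633 × (1 + 0.105 × 16.7)] = 2266 mg/L.

X ≈ 2270 mg/L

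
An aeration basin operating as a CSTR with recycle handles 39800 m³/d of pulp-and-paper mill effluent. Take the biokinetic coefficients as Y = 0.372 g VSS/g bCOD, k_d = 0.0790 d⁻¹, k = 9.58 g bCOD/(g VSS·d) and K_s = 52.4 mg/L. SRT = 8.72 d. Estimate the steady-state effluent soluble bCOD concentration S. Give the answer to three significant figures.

From the Monod/SRT balance for a CMAS, S = K_s·(1+k_d θ_c)/[θ_c·(Y k − k_d) − 1] = 52.4 × (1 + 0.0790 × 8.72) / [8.72 × (0.372 × 9.58 − 0.0790) − 1] = 88.50 / 29.39 = 3.011 mg/L.

S ≈ 3.01 mg/L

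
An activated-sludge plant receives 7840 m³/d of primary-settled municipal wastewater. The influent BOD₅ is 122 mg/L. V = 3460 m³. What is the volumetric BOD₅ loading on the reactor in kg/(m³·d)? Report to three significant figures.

L_v ≈ 0.276 kg BOD₅/(m³·d)

Volumetric loading L_v = Q·S₀ / V = 7840 × 122 g/m³ / 3460 m³ = 276.4 g/(m³·d) = 0.2764 kg BOD₅/(m³·d).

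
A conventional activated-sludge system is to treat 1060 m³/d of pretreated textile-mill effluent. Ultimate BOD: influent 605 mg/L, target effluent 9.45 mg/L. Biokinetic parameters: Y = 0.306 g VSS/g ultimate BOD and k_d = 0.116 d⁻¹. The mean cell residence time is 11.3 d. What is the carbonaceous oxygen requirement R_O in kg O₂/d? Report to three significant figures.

R_O ≈ 513 kg O₂/d

Correct the yield for decay: Y_obs = Y/(1 + k_d θ_c) = 0.306 / (1 + 0.116 × 11.3) = 0.306 / 2.311 = 0.1324.
Mass of ultimate BOD removed per day: Q(S₀ − S) = 1060 × 595.5 g/m³ = 631.3 kg/d.
Net sludge production P_X = 0.1324 × 631.3 = 83.60 kg VSS/d.
R_O = Q·ΔS − 1.42 P_X = 631.3 − 118.7 = 512.6 kg O₂/d.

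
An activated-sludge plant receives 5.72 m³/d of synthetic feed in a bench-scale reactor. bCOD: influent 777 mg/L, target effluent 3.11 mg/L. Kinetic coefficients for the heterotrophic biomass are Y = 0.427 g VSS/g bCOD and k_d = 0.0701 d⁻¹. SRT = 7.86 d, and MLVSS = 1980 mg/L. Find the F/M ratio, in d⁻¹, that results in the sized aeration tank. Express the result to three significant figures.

F/M ≈ 0.464 d⁻¹

From the SRT design equation V = Y Q (S₀−S) θ_c / [X (1 + k_d θ_c)] = 0.427 × 5.72 × (777 − 3.11) × 7.86 / [1980 × (1 + 0.0701 × 7.86)] = 1.49×10^4 / 3071 = 4.838 m³.
Food-to-microorganism ratio F/M = Q S₀ / (V X) = 5.72 × 777 / (4.838 × 1980) = 0.4640 d⁻¹.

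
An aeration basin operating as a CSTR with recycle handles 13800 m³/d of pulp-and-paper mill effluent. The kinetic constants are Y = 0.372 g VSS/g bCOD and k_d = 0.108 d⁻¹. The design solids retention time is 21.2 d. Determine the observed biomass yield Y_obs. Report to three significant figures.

Y_obs ≈ 0.113 g VSS/g bCOD

The observed yield is Y_obs = Y/(1 + k_d·θ_c) = 0.372 / (1 + 0.108 × 21.2) = 0.372 / 3.290 = 0.1131 g VSS per g bCOD removed.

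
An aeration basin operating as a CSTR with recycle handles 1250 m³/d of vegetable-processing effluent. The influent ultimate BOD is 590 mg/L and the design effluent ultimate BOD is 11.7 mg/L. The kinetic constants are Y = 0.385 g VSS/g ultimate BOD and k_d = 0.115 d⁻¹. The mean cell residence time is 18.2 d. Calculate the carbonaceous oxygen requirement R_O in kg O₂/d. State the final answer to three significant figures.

Observed yield with endogenous decay: Y_obs = Y / (1 + k_d·θ_c) = 0.385 / (1 + 0.115 × 18.2) = 0.385 / 3.093 = 0.1245 g VSS/g ultimate BOD.
Q·(S₀ − S) = 1250 × (590 − 11.7) × 10⁻³ = 722.9 kg/d removed.
Biomass synthesised: P_X = Y_obs × 722.9 = 89.98 kg VSS/d.
R_O = Q·ΔS − 1.42 P_X = 722.9 − 127.8 = 595.1 kg O₂/d.

R_O ≈ 595 kg O₂/d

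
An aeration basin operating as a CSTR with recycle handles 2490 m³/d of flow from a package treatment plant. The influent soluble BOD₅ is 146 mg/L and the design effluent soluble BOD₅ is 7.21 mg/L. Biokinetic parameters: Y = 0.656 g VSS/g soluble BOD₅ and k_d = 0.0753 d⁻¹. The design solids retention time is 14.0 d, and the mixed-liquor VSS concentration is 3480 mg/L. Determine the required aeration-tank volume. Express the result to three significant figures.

From the SRT design equation V = Y Q (S₀−S) θ_c / [X (1 + k_d θ_c)] = 0.656 × 2490 × (146 − 7.21) × 14.0 / [3480 × (1 + 0.0753 × 14.0)] = 3.17×10^6 / 7149 = 444.0 m³.

V ≈ 444 m³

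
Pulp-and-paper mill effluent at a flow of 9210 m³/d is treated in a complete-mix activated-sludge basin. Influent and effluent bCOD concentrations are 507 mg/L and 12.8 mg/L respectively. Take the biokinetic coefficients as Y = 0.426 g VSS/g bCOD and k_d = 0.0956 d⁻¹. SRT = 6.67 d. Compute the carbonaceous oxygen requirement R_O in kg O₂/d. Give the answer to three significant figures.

R_O ≈ 2870 kg O₂/d

Correct the yield for decay: Y_obs = Y/(1 + k_d θ_c) = 0.426 / (1 + 0.0956 × 6.67) = 0.426 / 1.638 = 0.2601.
ΔS = 507 − 12.8 = 494.2 mg/L, so the substrate removal rate is 9210 × 494.2/1000 = 4552 kg bCOD/d.
P_X = Y_obs·Q·(S₀ − S) = 0.2601 × 4552 = 1184 kg VSS/d.
Carbonaceous O₂ demand = substrate oxidised − cell-mass equivalent = 4552 − 1.42 × 1184 = 2870 kg O₂/d.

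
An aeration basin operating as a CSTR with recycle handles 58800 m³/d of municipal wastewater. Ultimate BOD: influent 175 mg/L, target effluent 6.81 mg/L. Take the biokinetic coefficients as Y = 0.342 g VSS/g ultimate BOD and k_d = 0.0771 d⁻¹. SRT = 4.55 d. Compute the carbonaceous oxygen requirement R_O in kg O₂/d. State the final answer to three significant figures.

R_O ≈ 6330 kg O₂/d

Observed yield with endogenous decay: Y_obs = Y / (1 + k_d·θ_c) = 0.342 / (1 + 0.0771 × 4.55) = 0.342 / 1.351 = 0.2532 g VSS/g ultimate BOD.
Substrate removed = Q·(S₀ − S) = 58800 m³/d × (175 − 6.81) g/m³ = 9.89×10^6 g/d = 9890 kg/d.
P_X = Y_obs·Q·(S₀ − S) = 0.2532 × 9890 = 2504 kg VSS/d.
R_O = Q·ΔS − 1.42 P_X = 9890 − 3555 = 6334 kg O₂/d.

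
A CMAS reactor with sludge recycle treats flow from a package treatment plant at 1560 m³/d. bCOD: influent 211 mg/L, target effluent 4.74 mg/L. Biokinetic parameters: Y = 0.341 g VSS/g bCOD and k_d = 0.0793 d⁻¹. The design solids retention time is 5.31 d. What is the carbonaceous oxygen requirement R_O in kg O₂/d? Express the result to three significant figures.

The observed yield is Y_obs = Y/(1 + k_d·θ_c) = 0.341 / (1 + 0.0793 × 5.31) = 0.341 / 1.421 = 0.2400 g VSS per g bCOD removed.
ΔS = 211 − 4.74 = 206.3 mg/L, so the substrate removal rate is 1560 × 206.3/1000 = 321.8 kg bCOD/d.
Net sludge production P_X = 0.2400 × 321.8 = 77.21 kg VSS/d.
R_O = Q·ΔS − 1.42 P_X = 321.8 − 109.6 = 212.1 kg O₂/d.

R_O ≈ 212 kg O₂/d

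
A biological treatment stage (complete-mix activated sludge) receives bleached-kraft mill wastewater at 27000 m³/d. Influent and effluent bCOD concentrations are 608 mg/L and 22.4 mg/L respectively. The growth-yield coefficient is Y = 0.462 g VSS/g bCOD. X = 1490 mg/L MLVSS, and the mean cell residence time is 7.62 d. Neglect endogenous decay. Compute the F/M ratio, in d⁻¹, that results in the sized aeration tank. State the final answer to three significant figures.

F/M ≈ 0.295 d⁻¹

V·X = Y·Q·ΔS·θ_c gives V = 0.462 × 27000 × (608 − 22.4) × 7.62 / 1490 = 37357 m³.
F/M = applied load / biomass = Q·S₀/(V·X) = 27000 × 608 / (37357 × 1490) = 0.2949 d⁻¹.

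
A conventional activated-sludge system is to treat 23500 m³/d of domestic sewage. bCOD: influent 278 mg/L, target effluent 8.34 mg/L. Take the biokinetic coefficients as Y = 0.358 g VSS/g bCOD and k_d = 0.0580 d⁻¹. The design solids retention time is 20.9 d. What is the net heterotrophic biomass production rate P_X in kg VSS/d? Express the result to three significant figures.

Y_obs = Y / (1 + k_d θ_c) = 0.358 / (1 + 0.0580 × 20.9) = 0.358 / 2.212 = 0.1618.
Substrate removed = Q·(S₀ − S) = 23500 m³/d × (278 − 8.34) g/m³ = 6.34×10^6 g/d = 6337 kg/d.
Net biomass production P_X = Y_obs × Q·(S₀ − S) = 0.1618 × 6337 = 1026 kg VSS/d.

P_X ≈ 1030 kg VSS/d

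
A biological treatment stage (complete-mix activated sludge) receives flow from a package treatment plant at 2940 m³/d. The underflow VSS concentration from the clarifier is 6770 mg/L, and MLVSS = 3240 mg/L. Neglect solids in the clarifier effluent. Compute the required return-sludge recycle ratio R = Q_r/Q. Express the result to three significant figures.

R ≈ 0.918

Mass balance around the secondary clarifier (neglecting effluent solids): R = X / (X_r − X) = 3240 / (6770 − 3240) = 0.9178.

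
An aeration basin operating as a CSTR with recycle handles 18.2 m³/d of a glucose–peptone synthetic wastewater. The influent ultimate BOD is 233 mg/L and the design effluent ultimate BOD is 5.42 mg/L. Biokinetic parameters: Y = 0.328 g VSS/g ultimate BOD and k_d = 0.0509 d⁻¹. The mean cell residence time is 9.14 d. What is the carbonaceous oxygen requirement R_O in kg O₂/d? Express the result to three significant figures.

R_O ≈ 2.83 kg O₂/d

Observed yield with endogenous decay: Y_obs = Y / (1 + k_d·θ_c) = 0.328 / (1 + 0.0509 × 9.14) = 0.328 / 1.465 = 0.2239 g VSS/g ultimate BOD.
Mass of ultimate BOD removed per day: Q(S₀ − S) = 18.2 × 227.6 g/m³ = 4.142 kg/d.
Net sludge production P_X = 0.2239 × 4.142 = 0.9272 kg VSS/d.
Carbonaceous O₂ demand = substrate oxidised − cell-mass equivalent = 4.142 − 1.42 × 0.9272 = 2.825 kg O₂/d.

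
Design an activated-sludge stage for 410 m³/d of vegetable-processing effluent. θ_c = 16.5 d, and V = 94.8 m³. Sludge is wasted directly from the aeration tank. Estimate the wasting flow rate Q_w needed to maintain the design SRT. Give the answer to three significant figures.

For wasting at MLVSS concentration, Q_w = V/θ_c = 94.80/16.5 = 5.745 m³/d.

Q_w ≈ 5.75 m³/d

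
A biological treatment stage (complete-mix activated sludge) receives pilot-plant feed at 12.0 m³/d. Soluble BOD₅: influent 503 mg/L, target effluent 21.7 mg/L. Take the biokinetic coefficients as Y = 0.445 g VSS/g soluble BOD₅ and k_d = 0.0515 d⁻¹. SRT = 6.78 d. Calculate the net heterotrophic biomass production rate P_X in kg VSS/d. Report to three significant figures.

P_X ≈ 1.90 kg VSS/d

Observed yield with endogenous decay: Y_obs = Y / (1 + k_d·θ_c) = 0.445 / (1 + 0.0515 × 6.78) = 0.445 / 1.349 = 0.3298 g VSS/g soluble BOD₅.
Mass of soluble BOD₅ removed per day: Q(S₀ − S) = 12.0 × 481.3 g/m³ = 5.776 kg/d.
P_X = Y_obs · Q(S₀ − S) = 0.3298 × 5.776 = 1.905 kg VSS/d.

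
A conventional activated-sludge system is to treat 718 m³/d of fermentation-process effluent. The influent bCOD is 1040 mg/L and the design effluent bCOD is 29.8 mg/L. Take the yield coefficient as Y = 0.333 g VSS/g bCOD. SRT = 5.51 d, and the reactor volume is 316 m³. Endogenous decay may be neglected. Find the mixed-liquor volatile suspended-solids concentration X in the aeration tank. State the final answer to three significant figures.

X ≈ 4210 mg/L

Without decay, X = Y Q (S₀−S) θ_c / V = 0.333 × 718 × (1040 − 29.8) × 5.51 / 316 = 4212 mg/L.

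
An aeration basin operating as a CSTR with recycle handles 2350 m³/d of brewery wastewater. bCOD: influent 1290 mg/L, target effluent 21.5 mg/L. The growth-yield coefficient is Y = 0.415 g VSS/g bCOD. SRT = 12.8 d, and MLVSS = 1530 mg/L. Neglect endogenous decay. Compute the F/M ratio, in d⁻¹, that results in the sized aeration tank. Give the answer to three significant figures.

F/M ≈ 0.191 d⁻¹

V·X = Y·Q·ΔS·θ_c gives V = 0.415 × 2350 × (1290 − 21.5) × 12.8 / 1530 = 10350 m³.
Food-to-microorganism ratio F/M = Q S₀ / (V X) = 2350 × 1290 / (10350 × 1530) = 0.1914 d⁻¹.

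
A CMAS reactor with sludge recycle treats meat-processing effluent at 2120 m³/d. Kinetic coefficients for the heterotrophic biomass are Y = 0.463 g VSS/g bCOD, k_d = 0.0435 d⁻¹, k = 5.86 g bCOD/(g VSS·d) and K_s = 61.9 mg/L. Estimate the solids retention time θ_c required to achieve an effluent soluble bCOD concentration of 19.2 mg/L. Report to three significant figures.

θ_c ≈ 1.67 d

From 1/θ_c = Y·k·S/(K_s + S) − k_d: Y·k·S/(K_s+S) = 0.463 × 5.86 × 19.2 / (61.9 + 19.2) = 0.6423 d⁻¹.
Then 1/θ_c = μ − k_d = 0.6423 − 0.0435 = 0.5988 d⁻¹, giving θ_c = 1.670 d.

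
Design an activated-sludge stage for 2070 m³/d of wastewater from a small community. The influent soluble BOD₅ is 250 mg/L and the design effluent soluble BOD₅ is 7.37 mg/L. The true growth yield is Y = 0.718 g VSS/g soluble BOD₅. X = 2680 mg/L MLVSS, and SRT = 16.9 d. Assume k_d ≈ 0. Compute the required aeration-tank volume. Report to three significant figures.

Biomass mass balance (decay neglected): V·X = Y·Q·(S₀ − S)·θ_c, so V = 0.718 × 2070 × (250 − 7.37) × 16.9 / 2680 = 2274 m³.

V ≈ 2270 m³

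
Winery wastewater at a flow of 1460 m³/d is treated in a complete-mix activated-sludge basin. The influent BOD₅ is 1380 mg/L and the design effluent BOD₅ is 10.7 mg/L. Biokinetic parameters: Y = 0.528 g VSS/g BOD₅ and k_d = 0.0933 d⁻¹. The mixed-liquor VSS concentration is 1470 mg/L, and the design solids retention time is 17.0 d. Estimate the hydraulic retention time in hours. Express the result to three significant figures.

τ ≈ 77.6 h

From the SRT design equation V = Y Q (S₀−S) θ_c / [X (1 + k_d θ_c)] = 0.528 × 1460 × (1380 − 10.7) × 17.0 / [1470 × (1 + 0.0933 × 17.0)] = 1.79×10^7 / 3802 = 4720 m³.
Hydraulic retention time τ = V/Q = 4720 / 1460 = 3.233 d = 77.59 h.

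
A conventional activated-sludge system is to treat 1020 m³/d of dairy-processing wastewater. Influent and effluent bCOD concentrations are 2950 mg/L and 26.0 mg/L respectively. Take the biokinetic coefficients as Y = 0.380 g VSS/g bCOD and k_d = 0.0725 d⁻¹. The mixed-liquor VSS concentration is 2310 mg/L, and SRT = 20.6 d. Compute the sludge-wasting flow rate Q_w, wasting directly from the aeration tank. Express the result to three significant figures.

Q_w ≈ 197 m³/d

Steady-state biomass mass balance: V·X·(1 + k_d·θ_c) = Y·Q·(S₀ − S)·θ_c, so V = 0.380 × 1020 × (2950 − 26.0) × 20.6 / [2310 × (1 + 0.0725 × 20.6)] = 2.33×10^7 / 5760 = 4053 m³.
For wasting at MLVSS concentration, Q_w = V/θ_c = 4053/20.6 = 196.8 m³/d.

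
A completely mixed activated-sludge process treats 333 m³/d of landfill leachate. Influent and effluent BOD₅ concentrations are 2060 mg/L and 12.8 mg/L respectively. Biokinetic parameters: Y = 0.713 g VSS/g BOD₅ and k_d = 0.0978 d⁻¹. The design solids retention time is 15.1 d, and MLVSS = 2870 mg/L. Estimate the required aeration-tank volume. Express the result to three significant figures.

V ≈ 1030 m³

Steady-state biomass mass balance: V·X·(1 + k_d·θ_c) = Y·Q·(S₀ − S)·θ_c, so V = 0.713 × 333 × (2060 − 12.8) × 15.1 / [2870 × (1 + 0.0978 × 15.1)] = 7.34×10^6 / 7108 = 1033 m³.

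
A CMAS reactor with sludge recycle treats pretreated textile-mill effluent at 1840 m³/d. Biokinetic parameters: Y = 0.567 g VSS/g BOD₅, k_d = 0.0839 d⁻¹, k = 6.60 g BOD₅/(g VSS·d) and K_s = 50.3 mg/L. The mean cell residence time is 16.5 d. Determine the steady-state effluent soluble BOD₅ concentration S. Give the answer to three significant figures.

For a completely mixed reactor with recycle the Lawrence–McCarty relation gives S = K_s·(1 + k_d·θ_c) / [θ_c·(Y·k − k_d) − 1] = 50.3 × (1 + 0.0839 × 16.5) / [16.5 × (0.567 × 6.60 − 0.0839) − 1] = 119.9 / 59.36 = 2.020 mg/L.

S ≈ 2.02 mg/L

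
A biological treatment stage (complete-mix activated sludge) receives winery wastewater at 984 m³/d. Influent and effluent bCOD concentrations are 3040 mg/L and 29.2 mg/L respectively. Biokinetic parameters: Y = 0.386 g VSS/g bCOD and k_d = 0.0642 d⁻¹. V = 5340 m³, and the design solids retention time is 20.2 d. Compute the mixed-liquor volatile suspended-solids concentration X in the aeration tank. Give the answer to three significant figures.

X ≈ 1880 mg/L

From V·X·(1 + k_d·θ_c) = Y·Q·(S₀ − S)·θ_c: X = 0.386 × 984 × (3040 − 29.2) × 20.2 / [5340 × (1 + 0.0642 × 20.2)] = 1883 mg/L.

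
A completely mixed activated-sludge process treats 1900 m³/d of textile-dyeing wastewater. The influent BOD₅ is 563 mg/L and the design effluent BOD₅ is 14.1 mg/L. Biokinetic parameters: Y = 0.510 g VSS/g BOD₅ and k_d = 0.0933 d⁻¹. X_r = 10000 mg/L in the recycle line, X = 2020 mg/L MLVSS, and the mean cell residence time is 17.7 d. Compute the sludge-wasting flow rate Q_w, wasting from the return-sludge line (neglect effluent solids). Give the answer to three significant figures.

Q_w ≈ 20.1 m³/d

Rearranging the biomass balance for a CMAS with decay, V = Y·Q·ΔS·θ_c / [X·(1+k_d θ_c)] = 0.510 × 1900 × (563 − 14.1) × 17.7 / [2020 × (1 + 0.0933 × 17.7)] = 9.41×10^6 / 5356 = 1758 m³.
Q_w = (V·X)/(θ_c X_r) = 1758 × 2020 / (17.7 × 10000) = 20.06 m³/d.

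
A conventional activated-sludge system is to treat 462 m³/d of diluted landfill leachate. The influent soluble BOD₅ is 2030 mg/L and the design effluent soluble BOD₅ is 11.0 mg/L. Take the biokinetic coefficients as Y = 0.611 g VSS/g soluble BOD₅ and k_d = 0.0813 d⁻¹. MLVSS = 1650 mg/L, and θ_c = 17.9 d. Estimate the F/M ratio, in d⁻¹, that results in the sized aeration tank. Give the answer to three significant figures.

Rearranging the biomass balance for a CMAS with decay, V = Y·Q·ΔS·θ_c / [X·(1+k_d θ_c)] = 0.611 × 462 × (2030 − 11.0) × 17.9 / [1650 × (1 + 0.0813 × 17.9)] = 1.02×10^7 / 4051 = 2518 m³.
F/M = applied load / biomass = Q·S₀/(V·X) = 462 × 2030 / (2518 × 1650) = 0.2257 d⁻¹.

F/M ≈ 0.226 d⁻¹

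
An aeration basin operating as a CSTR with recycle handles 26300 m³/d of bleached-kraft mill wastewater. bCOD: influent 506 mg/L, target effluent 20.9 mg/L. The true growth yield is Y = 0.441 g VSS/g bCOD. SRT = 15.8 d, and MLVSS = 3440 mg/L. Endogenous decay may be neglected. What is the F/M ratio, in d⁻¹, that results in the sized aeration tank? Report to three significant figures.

V·X = Y·Q·ΔS·θ_c gives V = 0.441 × 26300 × (506 − 20.9) × 15.8 / 3440 = 25842 m³.
Food-to-microorganism ratio F/M = Q S₀ / (V X) = 26300 × 506 / (25842 × 3440) = 0.1497 d⁻¹.

F/M ≈ 0.150 d⁻¹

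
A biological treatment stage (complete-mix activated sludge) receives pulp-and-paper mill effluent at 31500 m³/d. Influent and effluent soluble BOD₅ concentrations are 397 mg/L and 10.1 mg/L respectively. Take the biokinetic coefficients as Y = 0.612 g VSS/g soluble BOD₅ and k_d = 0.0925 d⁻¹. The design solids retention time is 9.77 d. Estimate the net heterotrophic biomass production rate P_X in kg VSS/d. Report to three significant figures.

P_X ≈ 3920 kg VSS/d

Correct the yield for decay: Y_obs = Y/(1 + k_d θ_c) = 0.612 / (1 + 0.0925 × 9.77) = 0.612 / 1.904 = 0.3215.
Q·(S₀ − S) = 31500 × (397 − 10.1) × 10⁻³ = 12187 kg/d removed.
P_X = Y_obs · Q(S₀ − S) = 0.3215 × 12187 = 3918 kg VSS/d.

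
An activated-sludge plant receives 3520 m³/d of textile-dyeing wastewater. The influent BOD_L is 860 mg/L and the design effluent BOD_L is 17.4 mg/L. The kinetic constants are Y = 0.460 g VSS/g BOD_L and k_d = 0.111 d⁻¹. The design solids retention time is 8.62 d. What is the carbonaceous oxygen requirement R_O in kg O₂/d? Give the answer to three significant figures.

Correct the yield for decay: Y_obs = Y/(1 + k_d θ_c) = 0.460 / (1 + 0.111 × 8.62) = 0.460 / 1.957 = 0.2351.
Q·(S₀ − S) = 3520 × (860 − 17.4) × 10⁻³ = 2966 kg/d removed.
Biomass synthesised: P_X = Y_obs × 2966 = 697.2 kg VSS/d.
Carbonaceous O₂ demand = substrate oxidised − cell-mass equivalent = 2966 − 1.42 × 697.2 = 1976 kg O₂/d.

R_O ≈ 1980 kg O₂/d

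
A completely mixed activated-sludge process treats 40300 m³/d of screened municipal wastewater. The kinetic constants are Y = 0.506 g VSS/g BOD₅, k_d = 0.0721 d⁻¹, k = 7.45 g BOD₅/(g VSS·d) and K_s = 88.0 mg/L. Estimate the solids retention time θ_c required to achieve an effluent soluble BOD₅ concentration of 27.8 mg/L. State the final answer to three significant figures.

θ_c ≈ 1.20 d

At the target effluent, Y k S/(K_s+S) = 0.506×7.45×27.8/115.8 = 0.9050 d⁻¹.
Then 1/θ_c = μ − k_d = 0.9050 − 0.0721 = 0.8329 d⁻¹, giving θ_c = 1.201 d.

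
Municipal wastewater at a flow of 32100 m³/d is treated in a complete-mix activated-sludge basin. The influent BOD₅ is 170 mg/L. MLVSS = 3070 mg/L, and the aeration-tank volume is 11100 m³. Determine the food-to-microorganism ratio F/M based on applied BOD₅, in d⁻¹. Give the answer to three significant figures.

F/M ≈ 0.160 d⁻¹

F/M = applied load / biomass = Q·S₀/(V·X) = 32100 × 170 / (11100 × 3070) = 0.1601 d⁻¹.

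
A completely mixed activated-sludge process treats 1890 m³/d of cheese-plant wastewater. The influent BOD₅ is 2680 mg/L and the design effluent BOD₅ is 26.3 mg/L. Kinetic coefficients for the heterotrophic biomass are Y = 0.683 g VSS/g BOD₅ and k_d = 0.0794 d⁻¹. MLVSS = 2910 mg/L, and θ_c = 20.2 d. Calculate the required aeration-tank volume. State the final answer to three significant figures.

Rearranging the biomass balance for a CMAS with decay, V = Y·Q·ΔS·θ_c / [X·(1+k_d θ_c)] = 0.683 × 1890 × (2680 − 26.3) × 20.2 / [2910 × (1 + 0.0794 × 20.2)] = 6.92×10^7 / 7577 = 9132 m³.

V ≈ 9130 m³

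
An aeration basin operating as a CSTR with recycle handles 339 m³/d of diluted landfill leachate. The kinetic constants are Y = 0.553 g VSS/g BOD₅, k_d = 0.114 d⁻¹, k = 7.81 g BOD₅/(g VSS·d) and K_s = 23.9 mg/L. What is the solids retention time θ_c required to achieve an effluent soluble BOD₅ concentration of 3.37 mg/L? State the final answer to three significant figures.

θ_c ≈ 2.38 d

Specific growth rate at S = 3.37 mg/L: μ = YkS/(K_s+S) = 0.553·7.81·3.37/(23.9+3.37) = 0.5337 d⁻¹.
1/θ_c = 0.5337 − 0.114 = 0.4197 d⁻¹, so θ_c = 2.382 d.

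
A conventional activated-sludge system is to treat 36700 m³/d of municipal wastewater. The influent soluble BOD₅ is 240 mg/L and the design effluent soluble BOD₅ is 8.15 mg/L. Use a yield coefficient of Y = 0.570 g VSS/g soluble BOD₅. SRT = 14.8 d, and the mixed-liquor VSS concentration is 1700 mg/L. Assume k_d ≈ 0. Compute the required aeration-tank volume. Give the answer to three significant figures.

With k_d = 0 the design equation reduces to V = Y Q (S₀−S) θ_c / X = 0.570 × 36700 × (240 − 8.15) × 14.8 / 1700 = 42224 m³.

V ≈ 42200 m³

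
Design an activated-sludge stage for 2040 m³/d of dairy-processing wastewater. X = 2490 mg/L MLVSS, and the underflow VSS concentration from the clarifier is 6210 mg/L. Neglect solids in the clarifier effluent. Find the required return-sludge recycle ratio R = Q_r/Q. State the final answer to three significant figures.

R ≈ 0.669

Solids balance on the clarifier gives (1+R)X = R·X_r, so R = X/(X_r − X) = 2490 / (6210 − 2490) = 0.6694.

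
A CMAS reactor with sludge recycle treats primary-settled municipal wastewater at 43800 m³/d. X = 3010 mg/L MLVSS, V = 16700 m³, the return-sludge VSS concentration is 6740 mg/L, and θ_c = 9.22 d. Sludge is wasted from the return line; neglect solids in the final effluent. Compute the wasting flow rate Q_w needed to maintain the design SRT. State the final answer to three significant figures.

Q_w ≈ 809 m³/d

Q_w = (V·X)/(θ_c X_r) = 16700 × 3010 / (9.22 × 6740) = 808.9 m³/d.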